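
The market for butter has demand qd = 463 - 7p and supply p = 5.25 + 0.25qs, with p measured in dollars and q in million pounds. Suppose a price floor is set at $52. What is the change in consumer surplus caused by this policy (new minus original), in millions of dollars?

Rearranging supply gives qs = 4p - 21. Equilibrium: 463 - 7p = 4p - 21, so 484 = 11p and p* = 44, q* = 155.
Because the floor (52) lies above the market-clearing price, it is binding.
At p = 52: qd = 463 - 7·52 = 99 and qs = 4·52 - 21 = 187.
Consumer surplus without the control is ½ · (463/7 - 44) · 155 = 24025/14.
With the floor, consumers buy 99 units at 52, so CS = ½ · (463/7 - 52) · 99 = 9801/14.
Change in consumer surplus = 9801/14 - 24025/14 = -1016.

-1016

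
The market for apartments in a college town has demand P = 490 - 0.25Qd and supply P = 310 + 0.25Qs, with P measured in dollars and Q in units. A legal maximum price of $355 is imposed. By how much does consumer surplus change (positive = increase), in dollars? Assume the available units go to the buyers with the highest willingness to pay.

Rearranging demand gives Qd = 1960 - 4P; rearranging supply gives Qs = 4P - 1240. Setting quantity demanded equal to quantity supplied, 1960 - 4P = 4P - 1240, gives P* = 400 and Q* = 360.
Since 355 < 400, the ceiling is binding.
At P = 355: Qd = 1960 - 4·355 = 540 and Qs = 4·355 - 1240 = 180.
Consumer surplus without the control is ½ · (490 - 400) · 360 = 16200.
With the ceiling, 180 units are sold at 355 (assume they go to the highest-value buyers). The demand price at Q = 180 is 445, so CS = ½ · [(490 - 355) + (445 - 355)] · 180 = 20250.
Change in consumer surplus = 20250 - 16200 = 4050.

4050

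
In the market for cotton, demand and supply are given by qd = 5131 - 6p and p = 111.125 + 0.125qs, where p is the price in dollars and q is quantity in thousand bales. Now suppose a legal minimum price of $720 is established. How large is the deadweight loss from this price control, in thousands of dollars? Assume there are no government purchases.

Rearranging supply gives qs = 8p - 889. In a free market, 5131 - 6p = 8p - 889 gives the equilibrium p* = 430, q* = 2551.
The floor of 720 is above the equilibrium price 430, so it binds.
At p = 720: qd = 5131 - 6·720 = 811 and qs = 8·720 - 889 = 4871.
Quantity traded falls to 811. At q = 811 the demand price is (5131 - 811)/6 = 720 and the supply price is (889 + 811)/8 = 212.5.
Deadweight loss = ½ · (720 - 212.5) · (2551 - 811) = ½ · 507.5 · 1740 = 441525.

441525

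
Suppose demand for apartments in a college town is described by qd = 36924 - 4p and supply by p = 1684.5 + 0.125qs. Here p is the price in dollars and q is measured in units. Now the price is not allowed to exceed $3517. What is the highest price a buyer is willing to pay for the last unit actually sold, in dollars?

Rearranging supply gives qs = 8p - 13476. Without the control the market clears where 36924 - 4p = 8p - 13476, i.e. p* = 4200 and q* = 20124.
The ceiling of 3517 is below the equilibrium price 4200, so it binds.
At p = 3517: qd = 36924 - 4·3517 = 22856 and qs = 8·3517 - 13476 = 14660.
Only 14660 units reach the market. On the demand curve, the marginal buyer's willingness to pay at q = 14660 is (36924 - 14660)/4 = 5566.

5566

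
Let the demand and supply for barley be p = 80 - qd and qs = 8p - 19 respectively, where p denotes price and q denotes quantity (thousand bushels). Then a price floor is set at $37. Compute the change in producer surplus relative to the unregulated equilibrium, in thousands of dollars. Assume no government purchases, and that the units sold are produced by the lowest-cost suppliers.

Rearranging demand gives qd = 80 - p. Without the control the market clears where 80 - p = 8p - 19, i.e. p* = 11 and q* = 69.
Since 37 > 11, the floor is binding.
At p = 37: qd = 80 - 37 = 43 and qs = 8·37 - 19 = 277.
Producer surplus without the control is ½ · (11 - 2.375) · 69 = 297.5625.
With the floor, 43 units are sold at 37. The supply price at q = 43 is 7.75, so PS = ½ · [(37 - 2.375) + (37 - 7.75)] · 43 = 1373.3125.
Change in producer surplus = 1373.3125 - 297.5625 = 1075.75.

1075.75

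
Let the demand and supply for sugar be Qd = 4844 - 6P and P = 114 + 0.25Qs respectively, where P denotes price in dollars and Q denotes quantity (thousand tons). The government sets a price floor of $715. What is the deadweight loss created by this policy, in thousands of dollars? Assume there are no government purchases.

256687.5

Rearranging supply gives Qs = 4P - 456. In a free market, 4844 - 6P = 4P - 456 gives the equilibrium P* = 530, Q* = 1664.
Because the floor (715) lies above the market-clearing price, it is binding.
At P = 715: Qd = 4844 - 6·715 = 554 and Qs = 4·715 - 456 = 2404.
Quantity traded falls to 554. At Q = 554 the demand price is (4844 - 554)/6 = 715 and the supply price is (456 + 554)/4 = 252.5.
Deadweight loss = ½ · (715 - 252.5) · (1664 - 554) = ½ · 462.5 · 1110 = 256687.5.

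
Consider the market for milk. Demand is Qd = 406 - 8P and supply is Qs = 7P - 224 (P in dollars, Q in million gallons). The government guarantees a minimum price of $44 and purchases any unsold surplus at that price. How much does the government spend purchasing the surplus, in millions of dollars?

Without the control the market clears where 406 - 8P = 7P - 224, i.e. P* = 42 and Q* = 70.
Since 44 > 42, the floor is binding.
At P = 44: Qd = 406 - 8·44 = 54 and Qs = 7·44 - 224 = 84.
Surplus = Qs - Qd = 30.
Government expenditure = surplus × support price = 30 × 44 = 1320.

1320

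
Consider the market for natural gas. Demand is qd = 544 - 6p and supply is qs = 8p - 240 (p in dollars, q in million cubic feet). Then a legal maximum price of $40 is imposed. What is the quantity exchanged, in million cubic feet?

80

Without the control the market clears where 544 - 6p = 8p - 240, i.e. p* = 56 and q* = 208.
The ceiling of 40 is below the equilibrium price 56, so it binds.
At p = 40: qd = 544 - 6·40 = 304 and qs = 8·40 - 240 = 80.
The quantity actually transacted is the short side, supply: 80.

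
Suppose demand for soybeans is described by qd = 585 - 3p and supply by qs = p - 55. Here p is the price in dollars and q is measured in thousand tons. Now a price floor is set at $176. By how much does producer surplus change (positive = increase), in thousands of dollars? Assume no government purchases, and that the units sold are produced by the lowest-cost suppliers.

Without the control the market clears where 585 - 3p = p - 55, i.e. p* = 160 and q* = 105.
Since 176 > 160, the floor is binding.
At p = 176: qd = 585 - 3·176 = 57 and qs = 176 - 55 = 121.
Producer surplus without the control is ½ · (160 - 55) · 105 = 5512.5.
With the floor, 57 units are sold at 176. The supply price at q = 57 is 112, so PS = ½ · [(176 - 55) + (176 - 112)] · 57 = 5272.5.
Change in producer surplus = 5272.5 - 5512.5 = -240.

-240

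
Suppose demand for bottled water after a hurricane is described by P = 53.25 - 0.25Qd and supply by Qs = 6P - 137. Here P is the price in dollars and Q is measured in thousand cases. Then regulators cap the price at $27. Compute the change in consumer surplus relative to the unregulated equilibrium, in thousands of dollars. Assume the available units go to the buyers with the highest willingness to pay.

-88

Rearranging demand gives Qd = 213 - 4P. In a free market, 213 - 4P = 6P - 137 gives the equilibrium P* = 35, Q* = 73.
The ceiling of 27 is below the equilibrium price 35, so it binds.
At P = 27: Qd = 213 - 4·27 = 105 and Qs = 6·27 - 137 = 25.
Consumer surplus without the control is ½ · (53.25 - 35) · 73 = 666.125.
With the ceiling, 25 units are sold at 27 (assume they go to the highest-value buyers). The demand price at Q = 25 is 47, so CS = ½ · [(53.25 - 27) + (47 - 27)] · 25 = 578.125.
Change in consumer surplus = 578.125 - 666.125 = -88.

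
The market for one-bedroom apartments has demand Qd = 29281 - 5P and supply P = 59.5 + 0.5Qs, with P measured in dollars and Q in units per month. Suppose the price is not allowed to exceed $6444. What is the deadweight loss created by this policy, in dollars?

0

Rearranging supply gives Qs = 2P - 119. Equilibrium: 29281 - 5P = 2P - 119, so 29400 = 7P and P* = 4200, Q* = 8281.
Since 6444 is above P* = 4200, the ceiling does not bind and the free-market outcome prevails.
Since the control does not bind, no trades are prevented and deadweight loss is zero.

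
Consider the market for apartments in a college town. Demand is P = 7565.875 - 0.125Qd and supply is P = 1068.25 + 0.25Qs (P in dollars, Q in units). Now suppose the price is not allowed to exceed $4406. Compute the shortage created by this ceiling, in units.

Rearranging demand gives Qd = 60527 - 8P; rearranging supply gives Qs = 4P - 4273. In a free market, 60527 - 8P = 4P - 4273 gives the equilibrium P* = 5400, Q* = 17327.
The ceiling of 4406 is below the equilibrium price 5400, so it binds.
At P = 4406: Qd = 60527 - 8·4406 = 25279 and Qs = 4·4406 - 4273 = 13351.
Shortage = Qd - Qs = 25279 - 13351 = 11928.

11928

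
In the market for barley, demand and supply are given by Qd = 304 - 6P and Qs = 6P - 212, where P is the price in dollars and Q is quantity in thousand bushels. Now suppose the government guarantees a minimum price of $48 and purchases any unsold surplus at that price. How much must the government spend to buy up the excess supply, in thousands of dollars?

2880

In a free market, 304 - 6P = 6P - 212 gives the equilibrium P* = 43, Q* = 46.
The floor of 48 is above the equilibrium price 43, so it binds.
At P = 48: Qd = 304 - 6·48 = 16 and Qs = 6·48 - 212 = 76.
Surplus = Qs - Qd = 60.
Government expenditure = surplus × support price = 60 × 48 = 2880.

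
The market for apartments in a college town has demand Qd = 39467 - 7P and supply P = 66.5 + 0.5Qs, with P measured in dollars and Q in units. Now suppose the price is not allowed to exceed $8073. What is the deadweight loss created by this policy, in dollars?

Rearranging supply gives Qs = 2P - 133. Without the control the market clears where 39467 - 7P = 2P - 133, i.e. P* = 4400 and Q* = 8667.
Since 8073 is above P* = 4400, the ceiling does not bind and the free-market outcome prevails.
Since the control does not bind, no trades are prevented and deadweight loss is zero.

0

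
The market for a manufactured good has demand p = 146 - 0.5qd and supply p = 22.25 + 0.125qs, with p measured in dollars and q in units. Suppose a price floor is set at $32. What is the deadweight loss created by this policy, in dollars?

Rearranging demand gives qd = 292 - 2p; rearranging supply gives qs = 8p - 178. Setting quantity demanded equal to quantity supplied, 292 - 2p = 8p - 178, gives p* = 47 and q* = 198.
The floor of 32 is below the equilibrium price 47, so it is not binding; the market clears at p* = 47, q* = 198.
Since the control does not bind, no trades are prevented and deadweight loss is zero.

0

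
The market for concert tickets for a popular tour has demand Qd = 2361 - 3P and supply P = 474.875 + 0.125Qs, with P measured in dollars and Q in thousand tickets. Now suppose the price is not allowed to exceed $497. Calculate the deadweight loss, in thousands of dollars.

58212

Rearranging supply gives Qs = 8P - 3799. Without the control the market clears where 2361 - 3P = 8P - 3799, i.e. P* = 560 and Q* = 681.
The ceiling of 497 is below the equilibrium price 560, so it binds.
At P = 497: Qd = 2361 - 3·497 = 870 and Qs = 8·497 - 3799 = 177.
Quantity traded falls to 177. At Q = 177 the demand price is (2361 - 177)/3 = 728 and the supply price is (3799 + 177)/8 = 497.
Deadweight loss = ½ · (728 - 497) · (681 - 177) = ½ · 231 · 504 = 58212.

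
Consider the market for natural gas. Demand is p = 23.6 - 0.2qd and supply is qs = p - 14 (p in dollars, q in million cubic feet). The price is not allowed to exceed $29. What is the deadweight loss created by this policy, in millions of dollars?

0

Rearranging demand gives qd = 118 - 5p. Without the control the market clears where 118 - 5p = p - 14, i.e. p* = 22 and q* = 8.
The ceiling of 29 is above the equilibrium price 22, so it is not binding; the market clears at p* = 22, q* = 8.
Since the control does not bind, no trades are prevented and deadweight loss is zero.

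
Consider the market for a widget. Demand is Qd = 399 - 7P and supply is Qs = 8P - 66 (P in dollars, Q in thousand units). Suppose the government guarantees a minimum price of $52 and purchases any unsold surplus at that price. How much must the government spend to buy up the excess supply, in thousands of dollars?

16380

In a free market, 399 - 7P = 8P - 66 gives the equilibrium P* = 31, Q* = 182.
Since 52 > 31, the floor is binding.
At P = 52: Qd = 399 - 7·52 = 35 and Qs = 8·52 - 66 = 350.
Surplus = Qs - Qd = 315.
Government expenditure = surplus × support price = 315 × 52 = 16380.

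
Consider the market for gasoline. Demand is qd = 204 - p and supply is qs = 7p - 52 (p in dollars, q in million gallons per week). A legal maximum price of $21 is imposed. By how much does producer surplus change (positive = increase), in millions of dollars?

Equilibrium: 204 - p = 7p - 52, so 256 = 8p and p* = 32, q* = 172.
Because the ceiling (21) lies below the market-clearing price, it is binding.
At p = 21: qd = 204 - 21 = 183 and qs = 7·21 - 52 = 95.
Producer surplus without the control is ½ · (32 - 52/7) · 172 = 14792/7.
With the ceiling, producers sell 95 units at 21, so PS = ½ · (21 - 52/7) · 95 = 9025/14.
Change in producer surplus = 9025/14 - 14792/7 = -1468.5.

-1468.5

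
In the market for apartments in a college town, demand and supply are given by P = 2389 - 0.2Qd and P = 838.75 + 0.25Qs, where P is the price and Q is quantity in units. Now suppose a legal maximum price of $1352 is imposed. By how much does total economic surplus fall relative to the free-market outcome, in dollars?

Rearranging demand gives Qd = 11945 - 5P; rearranging supply gives Qs = 4P - 3355. Without the control the market clears where 11945 - 5P = 4P - 3355, i.e. P* = 1700 and Q* = 3445.
Because the ceiling (1352) lies below the market-clearing price, it is binding.
At P = 1352: Qd = 11945 - 5·1352 = 5185 and Qs = 4·1352 - 3355 = 2053.
Quantity traded falls to 2053. At Q = 2053 the demand price is (11945 - 2053)/5 = 1978.4 and the supply price is (3355 + 2053)/4 = 1352.
Deadweight loss = ½ · (1978.4 - 1352) · (3445 - 2053) = ½ · 626.4 · 1392 = 435974.4.

435974.4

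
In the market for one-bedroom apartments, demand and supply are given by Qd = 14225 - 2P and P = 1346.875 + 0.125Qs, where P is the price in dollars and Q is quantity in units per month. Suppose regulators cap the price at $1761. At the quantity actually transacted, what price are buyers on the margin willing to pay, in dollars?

5456

Rearranging supply gives Qs = 8P - 10775. Setting quantity demanded equal to quantity supplied, 14225 - 2P = 8P - 10775, gives P* = 2500 and Q* = 9225.
The ceiling of 1761 is below the equilibrium price 2500, so it binds.
At P = 1761: Qd = 14225 - 2·1761 = 10703 and Qs = 8·1761 - 10775 = 3313.
Only 3313 units reach the market. On the demand curve, the marginal buyer's willingness to pay at Q = 3313 is (14225 - 3313)/2 = 5456.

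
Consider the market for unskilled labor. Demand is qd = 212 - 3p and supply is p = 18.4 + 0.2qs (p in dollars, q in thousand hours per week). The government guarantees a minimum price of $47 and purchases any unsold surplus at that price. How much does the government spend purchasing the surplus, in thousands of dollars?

Rearranging supply gives qs = 5p - 92. Without the control the market clears where 212 - 3p = 5p - 92, i.e. p* = 38 and q* = 98.
Since 47 > 38, the floor is binding.
At p = 47: qd = 212 - 3·47 = 71 and qs = 5·47 - 92 = 143.
Surplus = qs - qd = 72.
Government expenditure = surplus × support price = 72 × 47 = 3384.

3384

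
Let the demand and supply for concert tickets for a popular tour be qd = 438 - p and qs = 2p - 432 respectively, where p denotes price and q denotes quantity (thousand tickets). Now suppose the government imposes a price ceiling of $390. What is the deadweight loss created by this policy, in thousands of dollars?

Setting quantity demanded equal to quantity supplied, 438 - p = 2p - 432, gives p* = 290 and q* = 148.
Since 390 is above p* = 290, the ceiling does not bind and the free-market outcome prevails.
Since the control does not bind, no trades are prevented and deadweight loss is zero.

0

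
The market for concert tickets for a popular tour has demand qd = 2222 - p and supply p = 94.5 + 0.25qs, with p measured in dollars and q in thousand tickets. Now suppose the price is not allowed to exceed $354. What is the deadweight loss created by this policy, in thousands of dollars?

Rearranging supply gives qs = 4p - 378. In a free market, 2222 - p = 4p - 378 gives the equilibrium p* = 520, q* = 1702.
Since 354 < 520, the ceiling is binding.
At p = 354: qd = 2222 - 354 = 1868 and qs = 4·354 - 378 = 1038.
Quantity traded falls to 1038. At q = 1038 the demand price is 2222 - 1038 = 1184 and the supply price is (378 + 1038)/4 = 354.
Deadweight loss = ½ · (1184 - 354) · (1702 - 1038) = ½ · 830 · 664 = 275560.

275560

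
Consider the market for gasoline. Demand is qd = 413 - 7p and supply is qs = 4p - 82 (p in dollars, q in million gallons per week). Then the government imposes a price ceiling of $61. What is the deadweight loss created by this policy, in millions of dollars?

Without the control the market clears where 413 - 7p = 4p - 82, i.e. p* = 45 and q* = 98.
Since 61 is above p* = 45, the ceiling does not bind and the free-market outcome prevails.
Since the control does not bind, no trades are prevented and deadweight loss is zero.

0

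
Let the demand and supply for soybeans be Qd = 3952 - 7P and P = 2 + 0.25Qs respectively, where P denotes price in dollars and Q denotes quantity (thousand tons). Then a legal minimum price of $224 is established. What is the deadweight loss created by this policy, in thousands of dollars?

0

Rearranging supply gives Qs = 4P - 8. In a free market, 3952 - 7P = 4P - 8 gives the equilibrium P* = 360, Q* = 1432.
The floor of 224 is below the equilibrium price 360, so it is not binding; the market clears at P* = 360, Q* = 1432.
Since the control does not bind, no trades are prevented and deadweight loss is zero.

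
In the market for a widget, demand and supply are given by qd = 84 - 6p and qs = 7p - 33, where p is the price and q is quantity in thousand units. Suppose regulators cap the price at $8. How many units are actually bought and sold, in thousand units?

In a free market, 84 - 6p = 7p - 33 gives the equilibrium p* = 9, q* = 30.
The ceiling of 8 is below the equilibrium price 9, so it binds.
At p = 8: qd = 84 - 6·8 = 36 and qs = 7·8 - 33 = 23.
The quantity actually transacted is the short side, supply: 23.

23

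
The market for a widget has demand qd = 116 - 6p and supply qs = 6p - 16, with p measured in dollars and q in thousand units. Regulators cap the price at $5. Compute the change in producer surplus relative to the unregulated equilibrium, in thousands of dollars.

In a free market, 116 - 6p = 6p - 16 gives the equilibrium p* = 11, q* = 50.
Since 5 < 11, the ceiling is binding.
At p = 5: qd = 116 - 6·5 = 86 and qs = 6·5 - 16 = 14.
Producer surplus without the control is ½ · (11 - 8/3) · 50 = 625/3.
With the ceiling, producers sell 14 units at 5, so PS = ½ · (5 - 8/3) · 14 = 49/3.
Change in producer surplus = 49/3 - 625/3 = -192.

-192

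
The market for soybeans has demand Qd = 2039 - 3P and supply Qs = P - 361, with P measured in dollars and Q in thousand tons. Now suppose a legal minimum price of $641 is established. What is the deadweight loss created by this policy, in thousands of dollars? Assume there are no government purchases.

10086

Without the control the market clears where 2039 - 3P = P - 361, i.e. P* = 600 and Q* = 239.
Because the floor (641) lies above the market-clearing price, it is binding.
At P = 641: Qd = 2039 - 3·641 = 116 and Qs = 641 - 361 = 280.
Quantity traded falls to 116. At Q = 116 the demand price is (2039 - 116)/3 = 641 and the supply price is 361 + 116 = 477.
Deadweight loss = ½ · (641 - 477) · (239 - 116) = ½ · 164 · 123 = 10086.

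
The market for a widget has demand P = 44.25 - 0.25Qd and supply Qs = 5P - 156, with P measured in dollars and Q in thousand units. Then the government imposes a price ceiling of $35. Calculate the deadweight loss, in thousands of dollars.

Rearranging demand gives Qd = 177 - 4P. Without the control the market clears where 177 - 4P = 5P - 156, i.e. P* = 37 and Q* = 29.
Because the ceiling (35) lies below the market-clearing price, it is binding.
At P = 35: Qd = 177 - 4·35 = 37 and Qs = 5·35 - 156 = 19.
Quantity traded falls to 19. At Q = 19 the demand price is (177 - 19)/4 = 39.5 and the supply price is (156 + 19)/5 = 35.
Deadweight loss = ½ · (39.5 - 35) · (29 - 19) = ½ · 4.5 · 10 = 22.5.

22.5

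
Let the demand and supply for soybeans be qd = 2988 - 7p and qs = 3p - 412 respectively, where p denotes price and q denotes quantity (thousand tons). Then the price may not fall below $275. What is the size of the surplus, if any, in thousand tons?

Equilibrium: 2988 - 7p = 3p - 412, so 3400 = 10p and p* = 340, q* = 608.
The floor of 275 is below the equilibrium price 340, so it is not binding; the market clears at p* = 340, q* = 608.
Since the control does not bind, there is no surplus.

0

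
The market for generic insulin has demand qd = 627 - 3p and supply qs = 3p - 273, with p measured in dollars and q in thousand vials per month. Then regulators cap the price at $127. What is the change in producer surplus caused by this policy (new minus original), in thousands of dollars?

-3277.5

Equilibrium: 627 - 3p = 3p - 273, so 900 = 6p and p* = 150, q* = 177.
Since 127 < 150, the ceiling is binding.
At p = 127: qd = 627 - 3·127 = 246 and qs = 3·127 - 273 = 108.
Producer surplus without the control is ½ · (150 - 91) · 177 = 5221.5.
With the ceiling, producers sell 108 units at 127, so PS = ½ · (127 - 91) · 108 = 1944.
Change in producer surplus = 1944 - 5221.5 = -3277.5.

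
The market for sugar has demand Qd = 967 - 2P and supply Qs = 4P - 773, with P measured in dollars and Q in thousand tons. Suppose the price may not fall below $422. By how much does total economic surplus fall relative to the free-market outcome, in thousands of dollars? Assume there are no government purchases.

26136

In a free market, 967 - 2P = 4P - 773 gives the equilibrium P* = 290, Q* = 387.
Since 422 > 290, the floor is binding.
At P = 422: Qd = 967 - 2·422 = 123 and Qs = 4·422 - 773 = 915.
Quantity traded falls to 123. At Q = 123 the demand price is (967 - 123)/2 = 422 and the supply price is (773 + 123)/4 = 224.
Deadweight loss = ½ · (422 - 224) · (387 - 123) = ½ · 198 · 264 = 26136.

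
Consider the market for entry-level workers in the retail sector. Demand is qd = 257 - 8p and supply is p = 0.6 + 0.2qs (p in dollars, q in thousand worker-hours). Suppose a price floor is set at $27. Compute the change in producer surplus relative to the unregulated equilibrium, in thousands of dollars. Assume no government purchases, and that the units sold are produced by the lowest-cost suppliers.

-26.6

Rearranging supply gives qs = 5p - 3. In a free market, 257 - 8p = 5p - 3 gives the equilibrium p* = 20, q* = 97.
Because the floor (27) lies above the market-clearing price, it is binding.
At p = 27: qd = 257 - 8·27 = 41 and qs = 5·27 - 3 = 132.
Producer surplus without the control is ½ · (20 - 0.6) · 97 = 940.9.
With the floor, 41 units are sold at 27. The supply price at q = 41 is 8.8, so PS = ½ · [(27 - 0.6) + (27 - 8.8)] · 41 = 914.3.
Change in producer surplus = 914.3 - 940.9 = -26.6.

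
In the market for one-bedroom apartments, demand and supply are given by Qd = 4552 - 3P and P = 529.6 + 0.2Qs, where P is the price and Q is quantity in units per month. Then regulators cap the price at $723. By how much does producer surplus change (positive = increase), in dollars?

Rearranging supply gives Qs = 5P - 2648. Setting quantity demanded equal to quantity supplied, 4552 - 3P = 5P - 2648, gives P* = 900 and Q* = 1852.
The ceiling of 723 is below the equilibrium price 900, so it binds.
At P = 723: Qd = 4552 - 3·723 = 2383 and Qs = 5·723 - 2648 = 967.
Producer surplus without the control is ½ · (900 - 529.6) · 1852 = 342990.4.
With the ceiling, producers sell 967 units at 723, so PS = ½ · (723 - 529.6) · 967 = 93508.9.
Change in producer surplus = 93508.9 - 342990.4 = -249481.5.

-249481.5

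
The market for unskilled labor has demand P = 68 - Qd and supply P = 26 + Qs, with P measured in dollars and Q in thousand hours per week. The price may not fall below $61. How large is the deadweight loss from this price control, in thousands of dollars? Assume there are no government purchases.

Rearranging demand gives Qd = 68 - P; rearranging supply gives Qs = P - 26. Equilibrium: 68 - P = P - 26, so 94 = 2P and P* = 47, Q* = 21.
Because the floor (61) lies above the market-clearing price, it is binding.
At P = 61: Qd = 68 - 61 = 7 and Qs = 61 - 26 = 35.
Quantity traded falls to 7. At Q = 7 the demand price is 68 - 7 = 61 and the supply price is 26 + 7 = 33.
Deadweight loss = ½ · (61 - 33) · (21 - 7) = ½ · 28 · 14 = 196.

196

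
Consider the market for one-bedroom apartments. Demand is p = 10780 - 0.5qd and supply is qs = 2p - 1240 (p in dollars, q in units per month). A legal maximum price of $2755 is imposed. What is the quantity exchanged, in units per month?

Rearranging demand gives qd = 21560 - 2p. Equilibrium: 21560 - 2p = 2p - 1240, so 22800 = 4p and p* = 5700, q* = 10160.
Because the ceiling (2755) lies below the market-clearing price, it is binding.
At p = 2755: qd = 21560 - 2·2755 = 16050 and qs = 2·2755 - 1240 = 4270.
The quantity actually transacted is the short side, supply: 4270.

4270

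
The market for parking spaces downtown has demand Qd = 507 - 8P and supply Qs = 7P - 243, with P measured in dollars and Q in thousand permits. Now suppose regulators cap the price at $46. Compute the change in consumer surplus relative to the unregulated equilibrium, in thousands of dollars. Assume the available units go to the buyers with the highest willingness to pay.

Setting quantity demanded equal to quantity supplied, 507 - 8P = 7P - 243, gives P* = 50 and Q* = 107.
Since 46 < 50, the ceiling is binding.
At P = 46: Qd = 507 - 8·46 = 139 and Qs = 7·46 - 243 = 79.
Consumer surplus without the control is ½ · (63.375 - 50) · 107 = 715.5625.
With the ceiling, 79 units are sold at 46 (assume they go to the highest-value buyers). The demand price at Q = 79 is 53.5, so CS = ½ · [(63.375 - 46) + (53.5 - 46)] · 79 = 982.5625.
Change in consumer surplus = 982.5625 - 715.5625 = 267.

267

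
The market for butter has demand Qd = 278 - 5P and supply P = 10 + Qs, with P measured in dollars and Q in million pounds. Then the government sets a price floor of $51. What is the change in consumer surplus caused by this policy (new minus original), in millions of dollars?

Rearranging supply gives Qs = P - 10. In a free market, 278 - 5P = P - 10 gives the equilibrium P* = 48, Q* = 38.
The floor of 51 is above the equilibrium price 48, so it binds.
At P = 51: Qd = 278 - 5·51 = 23 and Qs = 51 - 10 = 41.
Consumer surplus without the control is ½ · (55.6 - 48) · 38 = 144.4.
With the floor, consumers buy 23 units at 51, so CS = ½ · (55.6 - 51) · 23 = 52.9.
Change in consumer surplus = 52.9 - 144.4 = -91.5.

-91.5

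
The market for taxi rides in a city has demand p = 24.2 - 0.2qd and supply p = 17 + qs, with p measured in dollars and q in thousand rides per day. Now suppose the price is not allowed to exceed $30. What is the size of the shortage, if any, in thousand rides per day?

Rearranging demand gives qd = 121 - 5p; rearranging supply gives qs = p - 17. Equilibrium: 121 - 5p = p - 17, so 138 = 6p and p* = 23, q* = 6.
Since 30 is above p* = 23, the ceiling does not bind and the free-market outcome prevails.
Since the control does not bind, there is no shortage.

0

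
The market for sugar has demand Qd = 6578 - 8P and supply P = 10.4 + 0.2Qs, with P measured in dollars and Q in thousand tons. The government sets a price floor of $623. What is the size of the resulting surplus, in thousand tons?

Rearranging supply gives Qs = 5P - 52. Without the control the market clears where 6578 - 8P = 5P - 52, i.e. P* = 510 and Q* = 2498.
Because the floor (623) lies above the market-clearing price, it is binding.
At P = 623: Qd = 6578 - 8·623 = 1594 and Qs = 5·623 - 52 = 3063.
Surplus = Qs - Qd = 3063 - 1594 = 1469.

1469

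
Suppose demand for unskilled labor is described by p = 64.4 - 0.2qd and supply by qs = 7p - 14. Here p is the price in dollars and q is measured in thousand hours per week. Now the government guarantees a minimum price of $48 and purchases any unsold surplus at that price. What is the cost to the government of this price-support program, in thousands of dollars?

11520

Rearranging demand gives qd = 322 - 5p. Equilibrium: 322 - 5p = 7p - 14, so 336 = 12p and p* = 28, q* = 182.
Since 48 > 28, the floor is binding.
At p = 48: qd = 322 - 5·48 = 82 and qs = 7·48 - 14 = 322.
Surplus = qs - qd = 240.
Government expenditure = surplus × support price = 240 × 48 = 11520.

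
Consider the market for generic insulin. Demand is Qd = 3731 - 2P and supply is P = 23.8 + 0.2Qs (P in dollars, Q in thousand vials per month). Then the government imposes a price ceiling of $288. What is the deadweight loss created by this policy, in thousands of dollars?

600635

Rearranging supply gives Qs = 5P - 119. Setting quantity demanded equal to quantity supplied, 3731 - 2P = 5P - 119, gives P* = 550 and Q* = 2631.
Since 288 < 550, the ceiling is binding.
At P = 288: Qd = 3731 - 2·288 = 3155 and Qs = 5·288 - 119 = 1321.
Quantity traded falls to 1321. At Q = 1321 the demand price is (3731 - 1321)/2 = 1205 and the supply price is (119 + 1321)/5 = 288.
Deadweight loss = ½ · (1205 - 288) · (2631 - 1321) = ½ · 917 · 1310 = 600635.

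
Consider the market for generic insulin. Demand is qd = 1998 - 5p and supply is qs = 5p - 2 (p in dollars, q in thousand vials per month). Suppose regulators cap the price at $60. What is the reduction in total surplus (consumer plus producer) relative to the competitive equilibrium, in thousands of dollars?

98000

In a free market, 1998 - 5p = 5p - 2 gives the equilibrium p* = 200, q* = 998.
Because the ceiling (60) lies below the market-clearing price, it is binding.
At p = 60: qd = 1998 - 5·60 = 1698 and qs = 5·60 - 2 = 298.
Quantity traded falls to 298. At q = 298 the demand price is (1998 - 298)/5 = 340 and the supply price is (2 + 298)/5 = 60.
Deadweight loss = ½ · (340 - 60) · (998 - 298) = ½ · 280 · 700 = 98000.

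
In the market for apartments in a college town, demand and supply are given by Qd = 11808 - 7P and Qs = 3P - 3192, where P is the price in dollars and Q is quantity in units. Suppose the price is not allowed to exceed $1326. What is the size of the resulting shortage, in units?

In a free market, 11808 - 7P = 3P - 3192 gives the equilibrium P* = 1500, Q* = 1308.
Because the ceiling (1326) lies below the market-clearing price, it is binding.
At P = 1326: Qd = 11808 - 7·1326 = 2526 and Qs = 3·1326 - 3192 = 786.
Shortage = Qd - Qs = 2526 - 786 = 1740.

1740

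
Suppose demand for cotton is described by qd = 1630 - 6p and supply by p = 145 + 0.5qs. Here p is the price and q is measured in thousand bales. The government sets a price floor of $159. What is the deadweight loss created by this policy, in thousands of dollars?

0

Rearranging supply gives qs = 2p - 290. In a free market, 1630 - 6p = 2p - 290 gives the equilibrium p* = 240, q* = 190.
Since 159 is below p* = 240, the floor does not bind and the free-market outcome prevails.
Since the control does not bind, no trades are prevented and deadweight loss is zero.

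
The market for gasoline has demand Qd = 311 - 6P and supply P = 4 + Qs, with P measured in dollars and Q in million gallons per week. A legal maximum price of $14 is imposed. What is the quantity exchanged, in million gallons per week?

Rearranging supply gives Qs = P - 4. Equilibrium: 311 - 6P = P - 4, so 315 = 7P and P* = 45, Q* = 41.
The ceiling of 14 is below the equilibrium price 45, so it binds.
At P = 14: Qd = 311 - 6·14 = 227 and Qs = 14 - 4 = 10.
The quantity actually transacted is the short side, supply: 10.

10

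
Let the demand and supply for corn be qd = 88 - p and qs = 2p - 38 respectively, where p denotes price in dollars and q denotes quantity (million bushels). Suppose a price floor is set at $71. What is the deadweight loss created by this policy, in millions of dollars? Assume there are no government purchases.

630.75

In a free market, 88 - p = 2p - 38 gives the equilibrium p* = 42, q* = 46.
Since 71 > 42, the floor is binding.
At p = 71: qd = 88 - 71 = 17 and qs = 2·71 - 38 = 104.
Quantity traded falls to 17. At q = 17 the demand price is 88 - 17 = 71 and the supply price is (38 + 17)/2 = 27.5.
Deadweight loss = ½ · (71 - 27.5) · (46 - 17) = ½ · 43.5 · 29 = 630.75.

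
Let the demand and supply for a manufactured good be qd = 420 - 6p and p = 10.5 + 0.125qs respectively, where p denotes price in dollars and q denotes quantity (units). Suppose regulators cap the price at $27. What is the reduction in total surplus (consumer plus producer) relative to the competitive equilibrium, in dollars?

Rearranging supply gives qs = 8p - 84. Equilibrium: 420 - 6p = 8p - 84, so 504 = 14p and p* = 36, q* = 204.
Because the ceiling (27) lies below the market-clearing price, it is binding.
At p = 27: qd = 420 - 6·27 = 258 and qs = 8·27 - 84 = 132.
Quantity traded falls to 132. At q = 132 the demand price is (420 - 132)/6 = 48 and the supply price is (84 + 132)/8 = 27.
Deadweight loss = ½ · (48 - 27) · (204 - 132) = ½ · 21 · 72 = 756.

756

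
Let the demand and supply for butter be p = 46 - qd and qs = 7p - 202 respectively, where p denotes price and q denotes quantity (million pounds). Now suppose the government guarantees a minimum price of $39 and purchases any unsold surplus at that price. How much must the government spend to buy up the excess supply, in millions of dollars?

Rearranging demand gives qd = 46 - p. Equilibrium: 46 - p = 7p - 202, so 248 = 8p and p* = 31, q* = 15.
Since 39 > 31, the floor is binding.
At p = 39: qd = 46 - 39 = 7 and qs = 7·39 - 202 = 71.
Surplus = qs - qd = 64.
Government expenditure = surplus × support price = 64 × 39 = 2496.

2496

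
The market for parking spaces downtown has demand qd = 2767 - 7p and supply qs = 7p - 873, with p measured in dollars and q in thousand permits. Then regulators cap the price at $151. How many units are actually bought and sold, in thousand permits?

Setting quantity demanded equal to quantity supplied, 2767 - 7p = 7p - 873, gives p* = 260 and q* = 947.
Because the ceiling (151) lies below the market-clearing price, it is binding.
At p = 151: qd = 2767 - 7·151 = 1710 and qs = 7·151 - 873 = 184.
The quantity actually transacted is the short side, supply: 184.

184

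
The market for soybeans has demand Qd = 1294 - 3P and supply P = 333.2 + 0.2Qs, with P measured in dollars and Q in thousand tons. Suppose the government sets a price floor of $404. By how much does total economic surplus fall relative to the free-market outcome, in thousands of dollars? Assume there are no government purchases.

2774.4

Rearranging supply gives Qs = 5P - 1666. Equilibrium: 1294 - 3P = 5P - 1666, so 2960 = 8P and P* = 370, Q* = 184.
The floor of 404 is above the equilibrium price 370, so it binds.
At P = 404: Qd = 1294 - 3·404 = 82 and Qs = 5·404 - 1666 = 354.
Quantity traded falls to 82. At Q = 82 the demand price is (1294 - 82)/3 = 404 and the supply price is (1666 + 82)/5 = 349.6.
Deadweight loss = ½ · (404 - 349.6) · (184 - 82) = ½ · 54.4 · 102 = 2774.4.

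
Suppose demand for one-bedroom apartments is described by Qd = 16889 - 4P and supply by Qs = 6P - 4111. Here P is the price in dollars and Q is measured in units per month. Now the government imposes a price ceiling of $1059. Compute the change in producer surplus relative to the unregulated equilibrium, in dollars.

Equilibrium: 16889 - 4P = 6P - 4111, so 21000 = 10P and P* = 2100, Q* = 8489.
The ceiling of 1059 is below the equilibrium price 2100, so it binds.
At P = 1059: Qd = 16889 - 4·1059 = 12653 and Qs = 6·1059 - 4111 = 2243.
Producer surplus without the control is ½ · (2100 - 4111/6) · 8489 = 72063121/12.
With the ceiling, producers sell 2243 units at 1059, so PS = ½ · (1059 - 4111/6) · 2243 = 5031049/12.
Change in producer surplus = 5031049/12 - 72063121/12 = -5586006.

-5586006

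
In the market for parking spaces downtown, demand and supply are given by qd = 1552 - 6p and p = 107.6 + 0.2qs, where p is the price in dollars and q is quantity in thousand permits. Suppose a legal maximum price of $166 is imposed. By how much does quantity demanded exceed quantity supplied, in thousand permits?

264

Rearranging supply gives qs = 5p - 538. Without the control the market clears where 1552 - 6p = 5p - 538, i.e. p* = 190 and q* = 412.
Since 166 < 190, the ceiling is binding.
At p = 166: qd = 1552 - 6·166 = 556 and qs = 5·166 - 538 = 292.
Shortage = qd - qs = 556 - 292 = 264.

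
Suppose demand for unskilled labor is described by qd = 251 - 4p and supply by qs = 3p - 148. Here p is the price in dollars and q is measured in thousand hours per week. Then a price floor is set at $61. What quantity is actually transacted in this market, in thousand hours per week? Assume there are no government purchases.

In a free market, 251 - 4p = 3p - 148 gives the equilibrium p* = 57, q* = 23.
The floor of 61 is above the equilibrium price 57, so it binds.
At p = 61: qd = 251 - 4·61 = 7 and qs = 3·61 - 148 = 35.
The quantity actually transacted is the short side, demand: 7.

7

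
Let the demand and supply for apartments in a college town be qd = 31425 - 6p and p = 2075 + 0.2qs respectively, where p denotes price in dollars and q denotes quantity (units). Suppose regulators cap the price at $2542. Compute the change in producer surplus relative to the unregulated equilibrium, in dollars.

-6893840

Rearranging supply gives qs = 5p - 10375. Equilibrium: 31425 - 6p = 5p - 10375, so 41800 = 11p and p* = 3800, q* = 8625.
The ceiling of 2542 is below the equilibrium price 3800, so it binds.
At p = 2542: qd = 31425 - 6·2542 = 16173 and qs = 5·2542 - 10375 = 2335.
Producer surplus without the control is ½ · (3800 - 2075) · 8625 = 7439062.5.
With the ceiling, producers sell 2335 units at 2542, so PS = ½ · (2542 - 2075) · 2335 = 545222.5.
Change in producer surplus = 545222.5 - 7439062.5 = -6893840.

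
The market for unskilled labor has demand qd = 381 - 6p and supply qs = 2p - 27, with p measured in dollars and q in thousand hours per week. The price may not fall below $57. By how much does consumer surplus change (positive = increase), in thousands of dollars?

-342

Equilibrium: 381 - 6p = 2p - 27, so 408 = 8p and p* = 51, q* = 75.
Because the floor (57) lies above the market-clearing price, it is binding.
At p = 57: qd = 381 - 6·57 = 39 and qs = 2·57 - 27 = 87.
Consumer surplus without the control is ½ · (63.5 - 51) · 75 = 468.75.
With the floor, consumers buy 39 units at 57, so CS = ½ · (63.5 - 57) · 39 = 126.75.
Change in consumer surplus = 126.75 - 468.75 = -342.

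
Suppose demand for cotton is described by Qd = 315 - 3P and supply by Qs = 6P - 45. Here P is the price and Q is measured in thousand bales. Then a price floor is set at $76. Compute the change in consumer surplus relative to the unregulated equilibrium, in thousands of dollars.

-5076

Setting quantity demanded equal to quantity supplied, 315 - 3P = 6P - 45, gives P* = 40 and Q* = 195.
Since 76 > 40, the floor is binding.
At P = 76: Qd = 315 - 3·76 = 87 and Qs = 6·76 - 45 = 411.
Consumer surplus without the control is ½ · (105 - 40) · 195 = 6337.5.
With the floor, consumers buy 87 units at 76, so CS = ½ · (105 - 76) · 87 = 1261.5.
Change in consumer surplus = 1261.5 - 6337.5 = -5076.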